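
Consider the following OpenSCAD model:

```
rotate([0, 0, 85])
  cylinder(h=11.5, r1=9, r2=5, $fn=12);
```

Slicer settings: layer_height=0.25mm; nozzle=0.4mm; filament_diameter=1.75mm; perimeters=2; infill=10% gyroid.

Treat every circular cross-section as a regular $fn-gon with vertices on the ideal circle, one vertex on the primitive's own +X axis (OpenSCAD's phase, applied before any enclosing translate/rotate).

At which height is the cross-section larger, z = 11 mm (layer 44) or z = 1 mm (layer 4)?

layer 4 (z = 1 mm)

Layer 44 (z = 11): the cone (r1=9→r2=5) has section circumradius 5.174 here — a regular 12-gon (area = (12/2)·5.174²·sin(360°/12) = 80.31 mm²); (whole slice rotated 85° about Z — lengths, areas and connectivity unchanged). So its area = 80.31 mm². Layer 4 (z = 1): the cone contributes a regular 12-gon of circumradius 8.652 (interpolated between r1=9 and r2=5 at t=0.087) (area = (12/2)·8.652²·sin(360°/12) = 224.58 mm²); (rotated 85° about Z; rotation is an isometry so areas/perimeters/island counts are preserved). So its area = 224.58 mm². Layer 4 is larger (224.58 vs 80.31 mm²).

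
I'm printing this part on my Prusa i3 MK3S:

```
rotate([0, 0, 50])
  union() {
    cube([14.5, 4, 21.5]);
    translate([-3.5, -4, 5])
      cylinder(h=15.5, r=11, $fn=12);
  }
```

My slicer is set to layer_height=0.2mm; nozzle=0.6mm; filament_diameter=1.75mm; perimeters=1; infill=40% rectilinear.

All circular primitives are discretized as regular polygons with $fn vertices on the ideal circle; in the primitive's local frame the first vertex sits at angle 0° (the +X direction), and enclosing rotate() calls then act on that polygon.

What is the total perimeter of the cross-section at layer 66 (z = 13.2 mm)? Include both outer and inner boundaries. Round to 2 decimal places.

At z = 13.2 mm: the cube (footprint 14.5×4) is included at this height (perimeter 37.00 mm); the r=11 cylinder at (-3.5, -4) gives a regular 12-gon of circumradius 11 (constant along its height) (perimeter = 2·12·11.000·sin(180°/12) = 68.33 mm); Taking the union: the regions partially overlap (shared area 21.28 mm²), so the edge portions inside another operand are dropped and the merged outline is re-measured after clipping — boundary = 86.29 mm; (whole slice rotated 50° about Z — lengths, areas and connectivity unchanged). Overall, the cross-section is a single solid region. Total boundary length (outer) = 86.29 mm.

86.29 mm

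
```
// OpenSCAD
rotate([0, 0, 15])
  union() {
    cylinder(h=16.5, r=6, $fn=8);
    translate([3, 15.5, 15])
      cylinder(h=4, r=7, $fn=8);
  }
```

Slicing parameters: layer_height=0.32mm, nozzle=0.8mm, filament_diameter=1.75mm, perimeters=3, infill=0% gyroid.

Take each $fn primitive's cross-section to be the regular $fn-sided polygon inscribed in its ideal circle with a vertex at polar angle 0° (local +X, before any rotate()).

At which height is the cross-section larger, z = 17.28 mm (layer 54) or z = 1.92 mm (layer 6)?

Layer 54 (z = 17.28): the cylinder does not reach this height (z outside [0, 16.5]); the r=7 cylinder at (3, 15.5) gives a regular 8-gon of circumradius 7 (constant along its height) (area = (8/2)·7.000²·sin(360°/8) = 138.59 mm²); Merging all regions: only the r=7 cylinder at (3, 15.5) is present, so the union is just that shape — area = 138.59 mm²; (whole slice rotated 15° about Z — lengths, areas and connectivity unchanged). So its area = 138.59 mm². Layer 6 (z = 1.92): the r=6 cylinder contributes a regular 8-gon of circumradius 6 (area = (8/2)·6.000²·sin(360°/8) = 101.82 mm²); the cylinder at (3, 15.5) is not intersected at this z (z outside [15, 19]); Merging all regions: only the r=6 cylinder is present, so the union is just that shape — area = 101.82 mm²; (rotated 15° about Z; rotation is an isometry so areas/perimeters/island counts are preserved). So its area = 101.82 mm². Layer 54 is larger (138.59 vs 101.82 mm²).

layer 54 (z = 17.28 mm)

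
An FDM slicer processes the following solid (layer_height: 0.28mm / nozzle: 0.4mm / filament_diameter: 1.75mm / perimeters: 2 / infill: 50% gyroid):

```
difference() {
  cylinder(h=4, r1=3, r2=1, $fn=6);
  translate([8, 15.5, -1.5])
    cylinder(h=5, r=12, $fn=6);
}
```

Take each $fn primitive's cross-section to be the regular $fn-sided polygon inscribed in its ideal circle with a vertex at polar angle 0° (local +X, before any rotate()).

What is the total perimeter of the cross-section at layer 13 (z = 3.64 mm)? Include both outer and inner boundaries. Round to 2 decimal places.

7.08 mm

At z = 3.64 mm: the cone: at t=0.910 of its height the radius interpolates to r₁+(r₂−r₁)t = 1.180, giving a regular 6-gon of that circumradius (perimeter = 2·6·1.180·sin(180°/6) = 7.08 mm); the cylinder at (8, 15.5) does not reach this height (z outside [-1.5, 3.5]); Taking the first minus the rest: none of the subtracted shapes is present at this height, so the cone is unchanged — boundary = 7.08 mm. Overall, the cross-section is a single solid region. Total boundary length (outer) = 7.08 mm.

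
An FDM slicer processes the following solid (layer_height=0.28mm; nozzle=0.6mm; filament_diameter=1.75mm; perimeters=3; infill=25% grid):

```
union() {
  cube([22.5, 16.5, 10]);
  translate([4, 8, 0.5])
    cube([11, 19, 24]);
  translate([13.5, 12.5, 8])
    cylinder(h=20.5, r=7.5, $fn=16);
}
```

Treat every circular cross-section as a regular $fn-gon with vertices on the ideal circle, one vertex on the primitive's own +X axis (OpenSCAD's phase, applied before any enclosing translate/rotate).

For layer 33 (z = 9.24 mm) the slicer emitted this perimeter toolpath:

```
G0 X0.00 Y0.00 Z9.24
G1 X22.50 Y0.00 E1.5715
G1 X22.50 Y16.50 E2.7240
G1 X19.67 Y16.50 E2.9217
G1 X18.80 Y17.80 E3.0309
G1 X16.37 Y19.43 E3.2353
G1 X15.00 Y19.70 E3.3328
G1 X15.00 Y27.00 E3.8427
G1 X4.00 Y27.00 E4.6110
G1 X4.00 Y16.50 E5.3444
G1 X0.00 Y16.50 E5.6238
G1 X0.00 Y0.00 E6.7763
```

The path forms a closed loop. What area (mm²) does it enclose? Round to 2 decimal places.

496.65 mm²

Apply the shoelace formula to the sequence of (X, Y) vertices; enclosed area = 496.65 mm².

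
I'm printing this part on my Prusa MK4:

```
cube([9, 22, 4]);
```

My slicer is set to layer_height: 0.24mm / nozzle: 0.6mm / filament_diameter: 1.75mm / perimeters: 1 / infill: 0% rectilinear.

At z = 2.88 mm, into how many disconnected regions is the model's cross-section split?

1

At z = 2.88 mm: the 9×22 cube contributes its full rectangle. The result has 1 disconnected region.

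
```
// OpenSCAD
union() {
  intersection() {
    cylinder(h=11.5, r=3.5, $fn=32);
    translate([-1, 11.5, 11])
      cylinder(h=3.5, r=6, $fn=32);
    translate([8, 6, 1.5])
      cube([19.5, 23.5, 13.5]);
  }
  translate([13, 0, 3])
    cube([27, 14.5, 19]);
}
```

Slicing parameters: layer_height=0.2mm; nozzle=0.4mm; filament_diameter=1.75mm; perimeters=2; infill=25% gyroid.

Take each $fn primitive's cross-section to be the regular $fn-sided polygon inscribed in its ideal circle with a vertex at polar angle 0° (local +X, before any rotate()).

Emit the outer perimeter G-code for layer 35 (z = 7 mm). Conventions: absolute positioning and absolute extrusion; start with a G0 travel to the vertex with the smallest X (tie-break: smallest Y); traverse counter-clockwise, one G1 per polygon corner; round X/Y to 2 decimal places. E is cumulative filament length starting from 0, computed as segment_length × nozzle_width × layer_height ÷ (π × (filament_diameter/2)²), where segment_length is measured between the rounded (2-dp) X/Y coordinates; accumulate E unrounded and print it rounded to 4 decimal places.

At z = 7 mm: the cylinder: section is a regular 32-gon, circumradius r=3.5; the cylinder at (-1, 11.5) is absent (z outside [11, 14.5]); the 19.5×23.5 cube at (8, 6) contributes its full rectangle; Taking the intersection: at least one operand is absent at this height, so nothing remains; the cube at (13, 0) (footprint 27×14.5) is included at this height; Combining (union): only the 27×14.5 cube at (13, 0) is present, so the union is just that shape — 1 connected region. The outline is a single polygon with 4 vertices. Extrusion per mm of travel: 0.4 × 0.2 / (π × 0.875²) = 0.033260. Accumulating E over each segment gives final E = 2.7606.

G0 X13.00 Y0.00 Z7.00
G1 X40.00 Y0.00 E0.8980
G1 X40.00 Y14.50 E1.3803
G1 X13.00 Y14.50 E2.2783
G1 X13.00 Y0.00 E2.7606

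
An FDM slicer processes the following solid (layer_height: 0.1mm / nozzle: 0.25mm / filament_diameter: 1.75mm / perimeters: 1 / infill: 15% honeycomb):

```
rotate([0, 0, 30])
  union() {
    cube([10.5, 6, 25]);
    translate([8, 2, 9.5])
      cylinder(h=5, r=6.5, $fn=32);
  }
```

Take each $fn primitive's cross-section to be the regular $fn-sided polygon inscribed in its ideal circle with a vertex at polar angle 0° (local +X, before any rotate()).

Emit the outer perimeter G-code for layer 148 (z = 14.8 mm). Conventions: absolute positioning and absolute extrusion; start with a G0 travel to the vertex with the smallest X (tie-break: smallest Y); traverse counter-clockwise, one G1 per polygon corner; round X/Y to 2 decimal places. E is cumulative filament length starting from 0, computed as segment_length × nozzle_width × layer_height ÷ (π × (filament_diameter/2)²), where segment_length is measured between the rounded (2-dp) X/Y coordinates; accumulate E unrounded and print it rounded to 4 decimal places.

At z = 14.8 mm: the cube (footprint 10.5×6) is included at this height; the cylinder at (8, 2) is absent (z outside [9.5, 14.5]); Merging all regions: only the 10.5×6 cube is present, so the union is just that shape — 1 connected region; (whole slice rotated 30° about Z — lengths, areas and connectivity unchanged). The outline is a single polygon with 4 vertices. Extrusion per mm of travel: 0.25 × 0.1 / (π × 0.875²) = 0.010394. Accumulating E over each segment gives final E = 0.3430.

G0 X-3.00 Y5.20 Z14.80
G1 X0.00 Y0.00 E0.0624
G1 X9.09 Y5.25 E0.1715
G1 X6.09 Y10.45 E0.2339
G1 X-3.00 Y5.20 E0.3430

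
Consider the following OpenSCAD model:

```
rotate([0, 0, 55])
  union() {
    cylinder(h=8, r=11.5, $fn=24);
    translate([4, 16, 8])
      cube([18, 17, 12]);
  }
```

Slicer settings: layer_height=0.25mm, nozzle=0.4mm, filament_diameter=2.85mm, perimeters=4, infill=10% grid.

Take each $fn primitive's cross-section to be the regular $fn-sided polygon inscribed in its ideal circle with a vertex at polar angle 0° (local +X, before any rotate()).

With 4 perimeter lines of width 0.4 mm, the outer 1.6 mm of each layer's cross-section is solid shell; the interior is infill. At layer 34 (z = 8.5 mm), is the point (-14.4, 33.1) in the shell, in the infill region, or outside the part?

infill

At z = 8.5 mm: the cylinder does not reach this height (z outside [0, 8]); the cube at (4, 16) (footprint 18×17) is included at this height; Combining (union): only the 18×17 cube at (4, 16) is present, so the union is just that shape — 1 connected region; (whole slice rotated 55° about Z — lengths, areas and connectivity unchanged). Overall, the cross-section is a single solid region. Undo the 55° rotation: the query point maps to (18.854, 30.781) in the un-rotated model frame. The nearest boundary edge runs (22.00, 33.00)→(4.00, 33.00); distance from the point to it = 2.22 mm. The point is inside the cross-section and 2.22 mm from the nearest boundary — more than the 1.6 mm shell width (4 × 0.4), so it's in the infill interior.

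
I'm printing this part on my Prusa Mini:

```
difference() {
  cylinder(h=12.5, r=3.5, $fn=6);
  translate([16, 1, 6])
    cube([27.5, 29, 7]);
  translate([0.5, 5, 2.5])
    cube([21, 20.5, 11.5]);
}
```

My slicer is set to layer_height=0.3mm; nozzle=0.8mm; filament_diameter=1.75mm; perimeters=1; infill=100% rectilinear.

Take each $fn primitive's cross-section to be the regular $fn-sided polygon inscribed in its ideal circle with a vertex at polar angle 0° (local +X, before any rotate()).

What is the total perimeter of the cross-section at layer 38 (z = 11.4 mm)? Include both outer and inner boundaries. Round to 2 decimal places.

At z = 11.4 mm: the r=3.5 cylinder gives a regular 6-gon of circumradius 3.5 (constant along its height) (perimeter = 2·6·3.500·sin(180°/6) = 21.00 mm); the cube at (16, 1) (footprint 27.5×29) is included at this height (perimeter 113.00 mm); the cube at (0.5, 5) (footprint 21×20.5) is included at this height (perimeter 83.00 mm); Subtracting the remaining from the first: starting from the r=3.5 cylinder, the 27.5×29 cube at (16, 1) misses the remaining region (no effect); the 21×20.5 cube at (0.5, 5) misses the remaining region (no effect) — boundary = 21.00 mm. Overall, the cross-section is a single solid region. Total boundary length (outer) = 21.00 mm.

21.00 mm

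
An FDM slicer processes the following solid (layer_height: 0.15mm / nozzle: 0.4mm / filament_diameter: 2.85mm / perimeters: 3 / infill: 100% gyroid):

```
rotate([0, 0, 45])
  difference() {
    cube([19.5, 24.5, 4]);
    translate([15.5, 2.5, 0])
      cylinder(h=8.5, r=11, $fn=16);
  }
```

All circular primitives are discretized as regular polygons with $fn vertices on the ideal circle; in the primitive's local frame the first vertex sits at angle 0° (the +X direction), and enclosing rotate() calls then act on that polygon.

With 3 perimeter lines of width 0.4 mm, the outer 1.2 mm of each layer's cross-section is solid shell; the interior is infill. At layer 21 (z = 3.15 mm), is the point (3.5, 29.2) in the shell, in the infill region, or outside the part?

At z = 3.15 mm: the cube is present — its section is the full 19.5×24.5 rectangle; the r=11 cylinder at (15.5, 2.5) gives a regular 16-gon of circumradius 11 (constant along its height); Taking the first minus the rest: starting from the 19.5×24.5 cube, the r=11 cylinder at (15.5, 2.5) partially overlaps it — only the 171.90 mm² overlap (of its 370.44 mm²) is removed, clipping the outline — 1 connected region; (rotated 45° about Z; rotation is an isometry so areas/perimeters/island counts are preserved). Overall, the cross-section is a single solid region. Undo the 45° rotation: the query point maps to (23.122, 18.173) in the un-rotated model frame. The nearest boundary edge runs (19.50, 24.50)→(19.50, 12.70); distance from the point to it = 3.62 mm. The point is not inside any of the regions above, so it lies outside the cross-section (3.62 mm from the nearest boundary).

outside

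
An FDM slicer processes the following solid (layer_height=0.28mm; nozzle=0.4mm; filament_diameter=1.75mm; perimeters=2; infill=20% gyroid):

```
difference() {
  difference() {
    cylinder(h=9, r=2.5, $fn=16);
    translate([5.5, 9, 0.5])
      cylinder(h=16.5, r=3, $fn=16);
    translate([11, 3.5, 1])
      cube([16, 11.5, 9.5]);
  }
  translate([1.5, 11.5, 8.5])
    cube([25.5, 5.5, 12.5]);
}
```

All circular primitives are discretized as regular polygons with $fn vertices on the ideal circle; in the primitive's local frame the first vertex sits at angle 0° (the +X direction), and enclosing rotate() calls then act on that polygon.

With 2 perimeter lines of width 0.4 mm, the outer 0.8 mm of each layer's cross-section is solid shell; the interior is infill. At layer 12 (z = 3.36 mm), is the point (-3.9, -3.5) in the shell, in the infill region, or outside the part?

outside

At z = 3.36 mm: the r=2.5 cylinder contributes a regular 16-gon of circumradius 2.5; the cylinder at (5.5, 9): section is a regular 16-gon, circumradius r=3; the 16×11.5 cube at (11, 3.5) contributes its full rectangle; Subtracting the remaining from the first: starting from the r=2.5 cylinder, the r=3 cylinder at (5.5, 9) misses the remaining region (no effect); the 16×11.5 cube at (11, 3.5) misses the remaining region (no effect) — 1 connected region; the cube at (1.5, 11.5) is not intersected at this z (z outside [8.5, 21]); Taking the first minus the rest: none of the subtracted shapes is present at this height, so that combined region is unchanged — 1 connected region. Overall, the cross-section is a single solid region. The nearest boundary edge runs (-0.96, -2.31)→(-1.77, -1.77); distance from the point to it = 2.75 mm. The point is not inside any of the regions above, so it lies outside the cross-section (2.75 mm from the nearest boundary).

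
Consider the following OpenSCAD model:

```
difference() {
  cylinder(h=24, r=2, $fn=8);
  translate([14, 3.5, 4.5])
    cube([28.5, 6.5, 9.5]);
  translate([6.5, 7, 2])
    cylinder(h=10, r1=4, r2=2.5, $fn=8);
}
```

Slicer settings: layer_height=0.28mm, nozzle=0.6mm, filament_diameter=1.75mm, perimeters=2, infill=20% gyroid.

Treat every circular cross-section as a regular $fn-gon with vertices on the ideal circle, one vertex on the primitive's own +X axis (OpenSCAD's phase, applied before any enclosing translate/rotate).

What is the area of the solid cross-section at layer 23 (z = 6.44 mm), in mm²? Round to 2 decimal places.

At z = 6.44 mm: the cylinder: section is a regular 8-gon, circumradius r=2 (area = (8/2)·2.000²·sin(360°/8) = 11.31 mm²); the cube at (14, 3.5) (footprint 28.5×6.5) is included at this height (area 185.25 mm²); the cone at (6.5, 7): at t=0.444 of its height the radius interpolates to r₁+(r₂−r₁)t = 3.334, giving a regular 8-gon of that circumradius (area = (8/2)·3.334²·sin(360°/8) = 31.44 mm²); Subtracting the remaining from the first: starting from the r=2 cylinder (11.31 mm²), the 28.5×6.5 cube at (14, 3.5) misses the remaining region (no effect); the cone at (6.5, 7) misses the remaining region (no effect) — area = 11.31 mm². Overall, the cross-section is a single solid region. Net area = 11.31 mm².

11.31 mm²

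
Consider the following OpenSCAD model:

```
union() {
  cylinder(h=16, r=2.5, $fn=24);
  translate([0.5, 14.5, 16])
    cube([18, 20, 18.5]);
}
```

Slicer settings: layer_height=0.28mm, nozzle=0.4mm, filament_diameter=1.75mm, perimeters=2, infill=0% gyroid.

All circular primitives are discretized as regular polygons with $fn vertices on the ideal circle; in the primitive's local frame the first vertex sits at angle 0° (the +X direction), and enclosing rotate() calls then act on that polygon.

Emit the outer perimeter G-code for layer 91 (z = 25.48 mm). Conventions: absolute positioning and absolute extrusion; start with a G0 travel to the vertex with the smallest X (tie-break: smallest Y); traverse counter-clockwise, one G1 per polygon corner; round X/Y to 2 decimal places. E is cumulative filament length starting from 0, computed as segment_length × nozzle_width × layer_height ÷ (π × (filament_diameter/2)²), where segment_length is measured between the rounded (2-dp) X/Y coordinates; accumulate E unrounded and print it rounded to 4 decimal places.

G0 X0.50 Y14.50 Z25.48
G1 X18.50 Y14.50 E0.8382
G1 X18.50 Y34.50 E1.7694
G1 X0.50 Y34.50 E2.6076
G1 X0.50 Y14.50 E3.5389

At z = 25.48 mm: the cylinder is absent (z outside [0, 16]); the 18×20 cube at (0.5, 14.5) contributes its full rectangle; Merging all regions: only the 18×20 cube at (0.5, 14.5) is present, so the union is just that shape — 1 connected region. The outline is a single polygon with 4 vertices. Extrusion per mm of travel: 0.4 × 0.28 / (π × 0.875²) = 0.046564. Accumulating E over each segment gives final E = 3.5389.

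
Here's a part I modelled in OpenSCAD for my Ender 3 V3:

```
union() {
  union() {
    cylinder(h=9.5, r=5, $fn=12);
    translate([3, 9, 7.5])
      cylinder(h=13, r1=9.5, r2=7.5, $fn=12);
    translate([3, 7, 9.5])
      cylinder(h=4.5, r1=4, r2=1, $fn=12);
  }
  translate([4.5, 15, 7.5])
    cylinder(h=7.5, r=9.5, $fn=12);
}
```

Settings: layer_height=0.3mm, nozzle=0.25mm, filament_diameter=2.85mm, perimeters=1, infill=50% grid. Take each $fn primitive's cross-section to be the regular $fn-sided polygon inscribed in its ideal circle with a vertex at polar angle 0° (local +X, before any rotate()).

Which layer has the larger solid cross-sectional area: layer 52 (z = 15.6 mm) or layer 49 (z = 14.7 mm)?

Layer 52 (z = 15.6): the cylinder does not reach this height (z outside [0, 9.5]); the cone at (3, 9): at t=0.623 of its height the radius interpolates to r₁+(r₂−r₁)t = 8.254, giving a regular 12-gon of that circumradius (area = (12/2)·8.254²·sin(360°/12) = 204.38 mm²); the cone at (3, 7) is absent (z outside [9.5, 14]); Taking the union: only the cone at (3, 9) is present, so the union is just that shape — area = 204.38 mm²; the cylinder at (4.5, 15) does not reach this height (z outside [7.5, 15]); Taking the union: only that combined region is present, so the union is just that shape — area = 204.38 mm². So its area = 204.38 mm². Layer 49 (z = 14.7): the cylinder does not reach this height (z outside [0, 9.5]); the cone at (3, 9): at t=0.554 of its height the radius interpolates to r₁+(r₂−r₁)t = 8.392, giving a regular 12-gon of that circumradius (area = (12/2)·8.392²·sin(360°/12) = 211.29 mm²); the cone at (3, 7) is not intersected at this z (z outside [9.5, 14]); Merging all regions: only the cone at (3, 9) is present, so the union is just that shape — area = 211.29 mm²; the r=9.5 cylinder at (4.5, 15) gives a regular 12-gon of circumradius 9.5 (constant along its height) (area = (12/2)·9.500²·sin(360°/12) = 270.75 mm²); Combining (union): the regions partially overlap — summed areas 482.04 mm² minus the doubly-counted overlap 133.50 mm² gives 348.54 mm² — area = 348.54 mm². So its area = 348.54 mm². Layer 49 is larger (348.54 vs 204.38 mm²).

layer 49 (z = 14.7 mm)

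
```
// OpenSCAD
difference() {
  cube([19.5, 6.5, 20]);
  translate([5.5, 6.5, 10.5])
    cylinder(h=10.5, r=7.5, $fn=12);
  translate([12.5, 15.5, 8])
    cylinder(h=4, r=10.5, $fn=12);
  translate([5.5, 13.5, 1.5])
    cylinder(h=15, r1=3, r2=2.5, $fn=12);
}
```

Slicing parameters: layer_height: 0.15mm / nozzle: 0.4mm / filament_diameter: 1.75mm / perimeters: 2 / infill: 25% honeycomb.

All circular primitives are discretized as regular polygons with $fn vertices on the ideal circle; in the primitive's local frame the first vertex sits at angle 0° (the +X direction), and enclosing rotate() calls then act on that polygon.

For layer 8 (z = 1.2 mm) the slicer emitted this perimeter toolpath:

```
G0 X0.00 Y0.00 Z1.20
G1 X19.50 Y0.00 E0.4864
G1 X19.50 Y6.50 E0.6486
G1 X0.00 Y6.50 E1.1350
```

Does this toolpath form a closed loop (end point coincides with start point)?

Start point (G0): (0.00, 0.00). End point (last G1): the path does not return to the start — open.

no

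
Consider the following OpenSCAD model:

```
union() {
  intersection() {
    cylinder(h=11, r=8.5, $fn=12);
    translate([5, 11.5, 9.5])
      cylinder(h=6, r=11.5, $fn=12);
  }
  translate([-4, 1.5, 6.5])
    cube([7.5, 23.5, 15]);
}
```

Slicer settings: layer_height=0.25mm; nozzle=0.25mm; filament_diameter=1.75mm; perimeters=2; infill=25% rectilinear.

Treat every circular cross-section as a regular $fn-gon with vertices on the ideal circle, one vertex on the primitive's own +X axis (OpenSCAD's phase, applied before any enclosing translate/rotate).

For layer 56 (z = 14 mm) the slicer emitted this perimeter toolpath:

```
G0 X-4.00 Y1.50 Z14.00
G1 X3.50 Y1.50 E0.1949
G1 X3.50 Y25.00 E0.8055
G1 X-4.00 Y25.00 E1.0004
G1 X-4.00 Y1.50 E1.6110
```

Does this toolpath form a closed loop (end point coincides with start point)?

Start point (G0): (-4.00, 1.50). End point (last G1): the path returns to the start — closed.

yes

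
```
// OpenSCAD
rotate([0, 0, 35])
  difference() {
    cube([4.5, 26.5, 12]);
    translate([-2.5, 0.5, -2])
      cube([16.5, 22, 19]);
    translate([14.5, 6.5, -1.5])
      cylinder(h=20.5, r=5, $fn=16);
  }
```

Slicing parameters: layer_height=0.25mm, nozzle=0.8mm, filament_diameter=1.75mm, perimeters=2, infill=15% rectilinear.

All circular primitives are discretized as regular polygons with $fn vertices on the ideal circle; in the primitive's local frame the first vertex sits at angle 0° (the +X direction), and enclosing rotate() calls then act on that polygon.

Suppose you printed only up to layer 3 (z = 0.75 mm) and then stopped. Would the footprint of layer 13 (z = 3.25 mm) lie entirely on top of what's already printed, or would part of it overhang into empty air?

entirely on top

Compare the two slices. At z = 0.75: the 4.5×26.5 cube contributes its full rectangle (area 119.25 mm²); the cube at (-2.5, 0.5) (footprint 16.5×22) is included at this height (area 363.00 mm²); the cylinder at (14.5, 6.5): section is a regular 16-gon, circumradius r=5 (area = (16/2)·5.000²·sin(360°/16) = 76.54 mm²); Taking the first minus the rest: starting from the 4.5×26.5 cube (119.25 mm²), the 16.5×22 cube at (-2.5, 0.5) partially overlaps it — only the 99.00 mm² overlap (of its 363.00 mm²) is removed, clipping the outline; the r=5 cylinder at (14.5, 6.5) misses the remaining region (no effect) — area = 20.25 mm²; (whole slice rotated 35° about Z — lengths, areas and connectivity unchanged). At z = 3.25: the cube (footprint 4.5×26.5) is included at this height (area 119.25 mm²); the 16.5×22 cube at (-2.5, 0.5) contributes its full rectangle (area 363.00 mm²); the cylinder at (14.5, 6.5): section is a regular 16-gon, circumradius r=5 (area = (16/2)·5.000²·sin(360°/16) = 76.54 mm²); After the difference (first − rest): starting from the 4.5×26.5 cube (119.25 mm²), the 16.5×22 cube at (-2.5, 0.5) partially overlaps it — only the 99.00 mm² overlap (of its 363.00 mm²) is removed, clipping the outline; the r=5 cylinder at (14.5, 6.5) misses the remaining region (no effect) — area = 20.25 mm²; (rotated 35° about Z; rotation is an isometry so areas/perimeters/island counts are preserved). Checking containment: the cross-section at z = 3.25 is a subset of the cross-section at z = 0.75.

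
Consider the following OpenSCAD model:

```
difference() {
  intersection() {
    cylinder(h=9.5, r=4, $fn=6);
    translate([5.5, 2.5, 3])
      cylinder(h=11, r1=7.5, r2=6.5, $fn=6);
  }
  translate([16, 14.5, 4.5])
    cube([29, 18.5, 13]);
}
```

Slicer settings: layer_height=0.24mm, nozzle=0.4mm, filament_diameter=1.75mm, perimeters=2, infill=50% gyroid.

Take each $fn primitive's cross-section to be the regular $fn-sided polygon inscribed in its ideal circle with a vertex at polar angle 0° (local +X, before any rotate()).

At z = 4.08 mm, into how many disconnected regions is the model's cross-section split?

At z = 4.08 mm: the r=4 cylinder gives a regular 6-gon of circumradius 4 (constant along its height); the cone at (5.5, 2.5) (r1=7.5→r2=6.5) has section circumradius 7.402 here — a regular 6-gon; Keeping only the common overlap: the cone at (5.5, 2.5) partially overlaps the r=4 cylinder; clipping to the common part keeps 23.42 mm² — 1 connected region; the cube at (16, 14.5) does not reach this height (z outside [4.5, 17.5]); After the difference (first − rest): none of the subtracted shapes is present at this height, so the result so far is unchanged — 1 connected region. The result has 1 disconnected region.

1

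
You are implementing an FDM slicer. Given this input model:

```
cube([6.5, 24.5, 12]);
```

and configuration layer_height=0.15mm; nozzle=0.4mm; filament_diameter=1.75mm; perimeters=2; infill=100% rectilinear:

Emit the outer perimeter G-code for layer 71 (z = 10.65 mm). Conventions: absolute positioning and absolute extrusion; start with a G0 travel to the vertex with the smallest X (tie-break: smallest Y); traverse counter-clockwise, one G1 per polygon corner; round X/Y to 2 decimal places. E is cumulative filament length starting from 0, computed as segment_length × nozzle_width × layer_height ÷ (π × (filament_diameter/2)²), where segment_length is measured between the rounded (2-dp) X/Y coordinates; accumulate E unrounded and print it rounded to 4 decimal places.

At z = 10.65 mm: the 6.5×24.5 cube contributes its full rectangle. The outline is a single polygon with 4 vertices. Extrusion per mm of travel: 0.4 × 0.15 / (π × 0.875²) = 0.024945. Accumulating E over each segment gives final E = 1.5466.

G0 X0.00 Y0.00 Z10.65
G1 X6.50 Y0.00 E0.1621
G1 X6.50 Y24.50 E0.7733
G1 X0.00 Y24.50 E0.9354
G1 X0.00 Y0.00 E1.5466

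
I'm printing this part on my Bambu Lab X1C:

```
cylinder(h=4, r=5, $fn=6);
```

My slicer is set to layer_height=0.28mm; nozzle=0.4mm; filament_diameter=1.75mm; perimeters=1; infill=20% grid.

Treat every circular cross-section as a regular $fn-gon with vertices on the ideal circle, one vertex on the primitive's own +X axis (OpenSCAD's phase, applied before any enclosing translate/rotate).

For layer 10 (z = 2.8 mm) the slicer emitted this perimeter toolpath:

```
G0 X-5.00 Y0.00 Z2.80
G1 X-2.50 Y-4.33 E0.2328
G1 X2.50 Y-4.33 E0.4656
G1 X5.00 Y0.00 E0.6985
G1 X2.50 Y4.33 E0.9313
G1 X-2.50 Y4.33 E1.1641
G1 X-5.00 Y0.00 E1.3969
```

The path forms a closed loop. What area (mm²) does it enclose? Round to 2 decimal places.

Apply the shoelace formula to the sequence of (X, Y) vertices; enclosed area = 64.95 mm².

64.95 mm²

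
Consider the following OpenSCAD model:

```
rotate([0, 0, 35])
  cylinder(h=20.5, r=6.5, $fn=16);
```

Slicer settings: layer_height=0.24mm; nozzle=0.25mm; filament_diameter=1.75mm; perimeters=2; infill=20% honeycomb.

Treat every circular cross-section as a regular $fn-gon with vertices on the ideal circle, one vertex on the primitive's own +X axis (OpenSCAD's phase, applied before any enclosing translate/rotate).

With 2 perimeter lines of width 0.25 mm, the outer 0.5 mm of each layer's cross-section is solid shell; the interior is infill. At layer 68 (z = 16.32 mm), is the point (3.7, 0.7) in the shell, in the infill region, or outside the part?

infill

At z = 16.32 mm: the r=6.5 cylinder gives a regular 16-gon of circumradius 6.5 (constant along its height); (whole slice rotated 35° about Z — lengths, areas and connectivity unchanged). Overall, the cross-section is a single solid region. Undo the 35° rotation: the query point maps to (3.432, -1.549) in the un-rotated model frame. The nearest boundary edge runs (4.60, -4.60)→(6.01, -2.49); distance from the point to it = 2.66 mm. The point is inside the cross-section and 2.66 mm from the nearest boundary — more than the 0.5 mm shell width (2 × 0.25), so it's in the infill interior.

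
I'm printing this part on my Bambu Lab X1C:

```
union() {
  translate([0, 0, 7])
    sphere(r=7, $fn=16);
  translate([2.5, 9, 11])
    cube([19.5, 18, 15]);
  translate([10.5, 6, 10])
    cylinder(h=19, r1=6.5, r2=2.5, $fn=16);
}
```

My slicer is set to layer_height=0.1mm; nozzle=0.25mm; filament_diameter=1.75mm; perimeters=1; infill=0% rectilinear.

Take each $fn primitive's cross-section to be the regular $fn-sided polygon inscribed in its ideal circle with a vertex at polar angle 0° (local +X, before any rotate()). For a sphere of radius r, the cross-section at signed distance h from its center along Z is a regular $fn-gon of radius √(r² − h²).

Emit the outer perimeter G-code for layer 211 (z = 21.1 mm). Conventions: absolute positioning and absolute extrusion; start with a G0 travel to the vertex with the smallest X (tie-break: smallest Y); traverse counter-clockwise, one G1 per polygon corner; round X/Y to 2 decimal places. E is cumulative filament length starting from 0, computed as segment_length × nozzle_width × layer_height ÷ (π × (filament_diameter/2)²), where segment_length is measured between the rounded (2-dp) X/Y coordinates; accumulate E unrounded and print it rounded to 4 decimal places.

G0 X2.50 Y9.00 Z21.10
G1 X7.64 Y9.00 E0.0534
G1 X7.56 Y8.94 E0.0545
G1 X6.65 Y7.59 E0.0714
G1 X6.34 Y6.00 E0.0882
G1 X6.65 Y4.41 E0.1051
G1 X7.56 Y3.06 E0.1220
G1 X8.91 Y2.15 E0.1389
G1 X10.50 Y1.84 E0.1557
G1 X12.09 Y2.15 E0.1726
G1 X13.44 Y3.06 E0.1895
G1 X14.35 Y4.41 E0.2064
G1 X14.66 Y6.00 E0.2233
G1 X14.35 Y7.59 E0.2401
G1 X13.44 Y8.94 E0.2570
G1 X13.36 Y9.00 E0.2581
G1 X22.00 Y9.00 E0.3479
G1 X22.00 Y27.00 E0.5349
G1 X2.50 Y27.00 E0.7376
G1 X2.50 Y9.00 E0.9247

At z = 21.1 mm: the sphere does not reach this height (|z−center|=14.100 > r=7); the cube at (2.5, 9) (footprint 19.5×18) is included at this height; the cone at (10.5, 6) (r1=6.5→r2=2.5) has section circumradius 4.163 here — a regular 16-gon; Combining (union): the regions partially overlap (shared area 4.27 mm²), so overlapping operands fuse into one piece — 1 connected region. The outline is a single polygon with 19 vertices. Extrusion per mm of travel: 0.25 × 0.1 / (π × 0.875²) = 0.010394. Accumulating E over each segment gives final E = 0.9247.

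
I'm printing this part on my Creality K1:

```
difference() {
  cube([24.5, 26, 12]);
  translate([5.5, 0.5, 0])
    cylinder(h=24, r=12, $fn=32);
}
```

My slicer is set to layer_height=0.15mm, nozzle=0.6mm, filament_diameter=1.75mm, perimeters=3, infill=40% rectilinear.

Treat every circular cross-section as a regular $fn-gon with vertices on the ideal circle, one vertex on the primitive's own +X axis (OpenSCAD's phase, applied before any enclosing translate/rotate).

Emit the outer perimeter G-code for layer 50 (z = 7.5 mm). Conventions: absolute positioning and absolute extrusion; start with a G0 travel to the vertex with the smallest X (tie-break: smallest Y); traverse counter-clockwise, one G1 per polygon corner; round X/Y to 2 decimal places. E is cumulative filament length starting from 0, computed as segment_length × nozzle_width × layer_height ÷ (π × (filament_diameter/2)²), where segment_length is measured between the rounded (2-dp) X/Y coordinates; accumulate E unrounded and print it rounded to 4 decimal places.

G0 X0.00 Y11.10 Z7.50
G1 X0.91 Y11.59 E0.0387
G1 X3.16 Y12.27 E0.1266
G1 X5.50 Y12.50 E0.2146
G1 X7.84 Y12.27 E0.3026
G1 X10.09 Y11.59 E0.3905
G1 X12.17 Y10.48 E0.4787
G1 X13.99 Y8.99 E0.5668
G1 X15.48 Y7.17 E0.6548
G1 X16.59 Y5.09 E0.7430
G1 X17.27 Y2.84 E0.8309
G1 X17.50 Y0.50 E0.9189
G1 X17.45 Y0.00 E0.9377
G1 X24.50 Y0.00 E1.2015
G1 X24.50 Y26.00 E2.1744
G1 X0.00 Y26.00 E3.0911
G1 X0.00 Y11.10 E3.6486

At z = 7.5 mm: the cube is present — its section is the full 24.5×26 rectangle; the r=12 cylinder at (5.5, 0.5) contributes a regular 32-gon of circumradius 12; Subtracting the remaining from the first: starting from the 24.5×26 cube, the r=12 cylinder at (5.5, 0.5) partially overlaps it — only the 184.50 mm² overlap (of its 449.49 mm²) is removed, clipping the outline — 1 connected region. The outline is a single polygon with 16 vertices. Extrusion per mm of travel: 0.6 × 0.15 / (π × 0.875²) = 0.037418. Accumulating E over each segment gives final E = 3.6486.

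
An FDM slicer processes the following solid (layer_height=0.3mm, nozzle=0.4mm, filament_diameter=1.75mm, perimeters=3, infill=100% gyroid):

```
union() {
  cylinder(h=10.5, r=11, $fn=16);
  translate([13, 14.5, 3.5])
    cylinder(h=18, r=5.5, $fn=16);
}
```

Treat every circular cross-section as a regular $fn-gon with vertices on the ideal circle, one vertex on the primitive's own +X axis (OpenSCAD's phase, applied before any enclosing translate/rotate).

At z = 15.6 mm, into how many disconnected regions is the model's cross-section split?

1

At z = 15.6 mm: the cylinder is not intersected at this z (z outside [0, 10.5]); the cylinder at (13, 14.5): section is a regular 16-gon, circumradius r=5.5; Combining (union): only the r=5.5 cylinder at (13, 14.5) is present, so the union is just that shape — 1 connected region. The result has 1 disconnected region.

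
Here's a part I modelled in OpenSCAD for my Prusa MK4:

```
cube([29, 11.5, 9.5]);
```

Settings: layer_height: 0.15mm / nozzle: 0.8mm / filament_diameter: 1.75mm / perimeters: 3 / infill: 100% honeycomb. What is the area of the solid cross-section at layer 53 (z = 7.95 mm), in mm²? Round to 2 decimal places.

333.50 mm²

At z = 7.95 mm: the cube is present — its section is the full 29×11.5 rectangle (area 333.50 mm²). Overall, the cross-section is a single solid region. Net area = 333.50 mm².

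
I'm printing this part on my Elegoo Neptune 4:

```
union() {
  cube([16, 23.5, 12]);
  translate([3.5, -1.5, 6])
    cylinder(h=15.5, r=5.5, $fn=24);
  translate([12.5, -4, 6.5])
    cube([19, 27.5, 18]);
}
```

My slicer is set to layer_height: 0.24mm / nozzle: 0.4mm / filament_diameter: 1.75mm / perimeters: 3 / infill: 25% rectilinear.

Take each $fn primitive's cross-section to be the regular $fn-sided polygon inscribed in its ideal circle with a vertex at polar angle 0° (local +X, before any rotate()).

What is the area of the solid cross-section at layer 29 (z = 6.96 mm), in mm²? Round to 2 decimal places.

882.33 mm²

At z = 6.96 mm: the cube (footprint 16×23.5) is included at this height (area 376.00 mm²); the r=5.5 cylinder at (3.5, -1.5) gives a regular 24-gon of circumradius 5.5 (constant along its height) (area = (24/2)·5.500²·sin(360°/24) = 93.95 mm²); the cube at (12.5, -4) (footprint 19×27.5) is included at this height (area 522.50 mm²); Taking the union: the regions partially overlap — summed areas 992.45 mm² minus the doubly-counted overlap 110.12 mm² gives 882.33 mm² — area = 882.33 mm². Overall, the cross-section is a single solid region. Net area = 882.33 mm².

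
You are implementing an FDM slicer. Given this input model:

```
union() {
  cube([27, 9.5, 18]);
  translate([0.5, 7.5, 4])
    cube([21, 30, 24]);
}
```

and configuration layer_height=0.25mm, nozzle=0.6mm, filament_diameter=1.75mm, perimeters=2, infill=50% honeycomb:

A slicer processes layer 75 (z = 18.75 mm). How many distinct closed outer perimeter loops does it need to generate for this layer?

1

At z = 18.75 mm: the cube is not intersected at this z (z outside [0, 18]); the cube at (0.5, 7.5) (footprint 21×30) is included at this height; Taking the union: only the 21×30 cube at (0.5, 7.5) is present, so the union is just that shape — 1 connected region. The result has 1 disconnected region.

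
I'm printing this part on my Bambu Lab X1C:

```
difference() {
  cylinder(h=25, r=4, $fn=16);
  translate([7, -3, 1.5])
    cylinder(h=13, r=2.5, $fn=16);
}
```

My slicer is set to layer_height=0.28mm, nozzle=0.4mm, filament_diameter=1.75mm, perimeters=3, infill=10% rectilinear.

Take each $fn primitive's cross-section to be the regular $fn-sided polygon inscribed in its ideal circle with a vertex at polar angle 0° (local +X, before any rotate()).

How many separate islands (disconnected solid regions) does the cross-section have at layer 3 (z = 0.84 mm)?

At z = 0.84 mm: the r=4 cylinder contributes a regular 16-gon of circumradius 4; the cylinder at (7, -3) does not reach this height (z outside [1.5, 14.5]); Taking the first minus the rest: none of the subtracted shapes is present at this height, so the r=4 cylinder is unchanged — 1 connected region. Overall, the cross-section is a single solid region. Island count = 1.

1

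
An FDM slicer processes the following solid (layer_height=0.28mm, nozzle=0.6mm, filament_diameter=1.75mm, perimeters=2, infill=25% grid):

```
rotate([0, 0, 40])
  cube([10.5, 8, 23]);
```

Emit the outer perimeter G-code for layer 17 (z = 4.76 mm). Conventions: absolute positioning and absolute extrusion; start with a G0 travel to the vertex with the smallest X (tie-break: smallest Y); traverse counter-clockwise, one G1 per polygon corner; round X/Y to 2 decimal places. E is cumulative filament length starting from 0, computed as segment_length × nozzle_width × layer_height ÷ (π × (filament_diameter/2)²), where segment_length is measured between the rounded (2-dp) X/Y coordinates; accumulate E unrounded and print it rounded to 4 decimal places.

G0 X-5.14 Y6.13 Z4.76
G1 X0.00 Y0.00 E0.5588
G1 X8.04 Y6.75 E1.2920
G1 X2.90 Y12.88 E1.8507
G1 X-5.14 Y6.13 E2.5840

At z = 4.76 mm: the cube (footprint 10.5×8) is included at this height; (rotated 40° about Z; rotation is an isometry so areas/perimeters/island counts are preserved). The outline is a single polygon with 4 vertices. Extrusion per mm of travel: 0.6 × 0.28 / (π × 0.875²) = 0.069846. Accumulating E over each segment gives final E = 2.5840.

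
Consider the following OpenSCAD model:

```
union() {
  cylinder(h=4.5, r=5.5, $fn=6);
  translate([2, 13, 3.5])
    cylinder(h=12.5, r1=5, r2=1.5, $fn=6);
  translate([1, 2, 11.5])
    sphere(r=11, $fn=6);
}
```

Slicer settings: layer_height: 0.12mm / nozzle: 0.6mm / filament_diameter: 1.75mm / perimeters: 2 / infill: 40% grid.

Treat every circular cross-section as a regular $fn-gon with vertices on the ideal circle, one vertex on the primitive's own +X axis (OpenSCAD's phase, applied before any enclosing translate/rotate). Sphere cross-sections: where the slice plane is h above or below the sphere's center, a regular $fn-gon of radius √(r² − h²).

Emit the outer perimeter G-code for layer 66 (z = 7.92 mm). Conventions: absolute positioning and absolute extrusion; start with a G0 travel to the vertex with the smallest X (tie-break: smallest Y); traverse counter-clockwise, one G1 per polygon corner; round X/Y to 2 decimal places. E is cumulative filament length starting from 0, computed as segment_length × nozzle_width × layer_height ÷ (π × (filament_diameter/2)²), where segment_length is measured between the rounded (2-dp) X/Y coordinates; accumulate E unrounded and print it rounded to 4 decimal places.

At z = 7.92 mm: the cylinder is absent (z outside [0, 4.5]); the cone at (2, 13): at t=0.354 of its height the radius interpolates to r₁+(r₂−r₁)t = 3.762, giving a regular 6-gon of that circumradius; the sphere at (1, 2): section is a regular 6-gon, circumradius = √(r²−h²) = √(11²−3.58²) = 10.401; Merging all regions: the regions partially overlap (shared area 5.69 mm²), so overlapping operands fuse into one piece — 1 connected region. The outline is a single polygon with 12 vertices. Extrusion per mm of travel: 0.6 × 0.12 / (π × 0.875²) = 0.029934. Accumulating E over each segment gives final E = 2.1874.

G0 X-9.40 Y2.00 Z7.92
G1 X-4.20 Y-7.01 E0.3114
G1 X6.20 Y-7.01 E0.6227
G1 X11.40 Y2.00 E0.9341
G1 X6.20 Y11.01 E1.2455
G1 X4.61 Y11.01 E1.2931
G1 X5.76 Y13.00 E1.3619
G1 X3.88 Y16.26 E1.4746
G1 X0.12 Y16.26 E1.5871
G1 X-1.76 Y13.00 E1.6998
G1 X-0.61 Y11.01 E1.7686
G1 X-4.20 Y11.01 E1.8760
G1 X-9.40 Y2.00 E2.1874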